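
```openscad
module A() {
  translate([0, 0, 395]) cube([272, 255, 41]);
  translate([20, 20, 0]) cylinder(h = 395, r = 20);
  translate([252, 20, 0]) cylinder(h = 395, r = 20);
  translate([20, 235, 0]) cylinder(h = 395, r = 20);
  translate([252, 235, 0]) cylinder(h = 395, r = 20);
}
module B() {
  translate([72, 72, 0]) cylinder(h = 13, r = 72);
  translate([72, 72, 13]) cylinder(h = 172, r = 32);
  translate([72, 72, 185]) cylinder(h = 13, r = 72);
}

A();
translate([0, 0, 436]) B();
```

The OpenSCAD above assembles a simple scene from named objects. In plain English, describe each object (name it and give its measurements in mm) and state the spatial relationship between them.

A is a four-legged stool. The seat is 272×255 mm, 41 mm thick, top at z = 436 mm. It stands on four round legs, each 40 mm in diameter, from z = 0 to the seat underside, each leg's axis is inset half a diameter from the nearest pair of seat edges (so the leg's bounding box is flush with the corner).

B is a spool: two coaxial disc flanges of radius 72 mm and thickness 13 mm, joined by a core cylinder of radius 32 mm and height 172 mm. The lower flange rests on z = 0 and the three cylinders share a vertical axis.

The spool is on top of the stool.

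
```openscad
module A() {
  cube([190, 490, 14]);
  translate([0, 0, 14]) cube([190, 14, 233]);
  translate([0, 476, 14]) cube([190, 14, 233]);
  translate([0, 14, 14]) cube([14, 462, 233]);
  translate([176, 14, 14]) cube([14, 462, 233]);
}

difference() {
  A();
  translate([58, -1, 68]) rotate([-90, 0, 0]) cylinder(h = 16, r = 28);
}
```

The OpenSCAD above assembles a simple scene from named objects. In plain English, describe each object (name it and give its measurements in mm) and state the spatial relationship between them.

A is an open-topped rectangular box: outside dimensions 190×490×247 mm, with a uniform wall and base thickness of 14 mm. The base is a full 190×490 slab on the floor; four walls sit on top of the base. The front and back walls (the −y and +y sides) span the full width; the two side walls fit between them.

The open box has a circular hole of radius 28 mm through its front wall, centred at (x = 58, z = 68).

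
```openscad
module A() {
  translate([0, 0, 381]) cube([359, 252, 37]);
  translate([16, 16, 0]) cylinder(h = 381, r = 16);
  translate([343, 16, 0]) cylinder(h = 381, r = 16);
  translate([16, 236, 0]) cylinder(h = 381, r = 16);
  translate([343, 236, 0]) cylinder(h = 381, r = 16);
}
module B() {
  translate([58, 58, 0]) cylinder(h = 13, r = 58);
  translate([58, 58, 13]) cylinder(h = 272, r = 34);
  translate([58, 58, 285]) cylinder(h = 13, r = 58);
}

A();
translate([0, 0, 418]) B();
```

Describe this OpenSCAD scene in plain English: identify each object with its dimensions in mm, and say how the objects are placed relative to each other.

A is a simple wooden stool: a rectangular seat 359 mm (x) by 252 mm (y), 37 mm thick, top face at z = 418 mm, on four round legs, each 32 mm in diameter. The legs rest on z = 0, each leg's axis is inset half a diameter from the nearest pair of seat edges (so the leg's bounding box is flush with the corner).

B is a spool: two coaxial disc flanges of radius 58 mm and thickness 13 mm, joined by a core cylinder of radius 34 mm and height 272 mm. The lower flange rests on z = 0 and the three cylinders share a vertical axis.

The spool is on top of the stool.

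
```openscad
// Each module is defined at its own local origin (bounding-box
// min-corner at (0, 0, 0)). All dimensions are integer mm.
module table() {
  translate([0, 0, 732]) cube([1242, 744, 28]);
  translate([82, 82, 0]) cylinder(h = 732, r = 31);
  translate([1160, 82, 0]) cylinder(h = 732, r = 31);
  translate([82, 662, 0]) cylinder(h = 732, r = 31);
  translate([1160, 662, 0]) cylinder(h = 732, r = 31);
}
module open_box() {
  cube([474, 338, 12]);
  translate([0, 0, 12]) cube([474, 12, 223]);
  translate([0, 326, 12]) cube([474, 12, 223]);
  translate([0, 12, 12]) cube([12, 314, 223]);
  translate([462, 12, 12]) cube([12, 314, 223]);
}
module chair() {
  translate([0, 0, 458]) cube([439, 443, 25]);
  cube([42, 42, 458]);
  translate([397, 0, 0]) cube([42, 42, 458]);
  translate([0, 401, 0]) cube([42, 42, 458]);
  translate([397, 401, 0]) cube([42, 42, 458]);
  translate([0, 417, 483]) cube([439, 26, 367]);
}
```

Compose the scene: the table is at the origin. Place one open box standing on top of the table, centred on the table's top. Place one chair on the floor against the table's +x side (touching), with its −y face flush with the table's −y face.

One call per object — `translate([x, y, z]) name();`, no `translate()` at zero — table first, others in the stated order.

table();
translate([384, 203, 760]) open_box();
translate([1242, 0, 0]) chair();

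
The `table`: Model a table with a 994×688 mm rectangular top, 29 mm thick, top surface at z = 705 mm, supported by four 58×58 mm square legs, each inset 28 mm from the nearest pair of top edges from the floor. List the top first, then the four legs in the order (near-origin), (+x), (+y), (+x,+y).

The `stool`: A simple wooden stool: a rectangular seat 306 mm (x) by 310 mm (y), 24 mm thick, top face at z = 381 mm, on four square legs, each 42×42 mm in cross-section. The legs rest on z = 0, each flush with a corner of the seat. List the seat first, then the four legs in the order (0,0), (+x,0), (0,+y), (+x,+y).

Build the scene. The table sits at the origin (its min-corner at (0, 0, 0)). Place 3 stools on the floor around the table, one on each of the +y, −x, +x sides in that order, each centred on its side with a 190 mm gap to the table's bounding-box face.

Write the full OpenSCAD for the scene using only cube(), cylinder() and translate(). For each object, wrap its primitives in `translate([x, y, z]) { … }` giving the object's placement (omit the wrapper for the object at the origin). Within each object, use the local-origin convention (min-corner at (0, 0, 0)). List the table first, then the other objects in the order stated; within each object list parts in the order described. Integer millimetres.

translate([0, 0, 676]) cube([994, 688, 29]);
translate([28, 28, 0]) cube([58, 58, 676]);
translate([908, 28, 0]) cube([58, 58, 676]);
translate([28, 602, 0]) cube([58, 58, 676]);
translate([908, 602, 0]) cube([58, 58, 676]);
translate([344, 878, 0]) {
  translate([0, 0, 357]) cube([306, 310, 24]);
  cube([42, 42, 357]);
  translate([264, 0, 0]) cube([42, 42, 357]);
  translate([0, 268, 0]) cube([42, 42, 357]);
  translate([264, 268, 0]) cube([42, 42, 357]);
}
translate([-496, 189, 0]) {
  translate([0, 0, 357]) cube([306, 310, 24]);
  cube([42, 42, 357]);
  translate([264, 0, 0]) cube([42, 42, 357]);
  translate([0, 268, 0]) cube([42, 42, 357]);
  translate([264, 268, 0]) cube([42, 42, 357]);
}
translate([1184, 189, 0]) {
  translate([0, 0, 357]) cube([306, 310, 24]);
  cube([42, 42, 357]);
  translate([264, 0, 0]) cube([42, 42, 357]);
  translate([0, 268, 0]) cube([42, 42, 357]);
  translate([264, 268, 0]) cube([42, 42, 357]);
}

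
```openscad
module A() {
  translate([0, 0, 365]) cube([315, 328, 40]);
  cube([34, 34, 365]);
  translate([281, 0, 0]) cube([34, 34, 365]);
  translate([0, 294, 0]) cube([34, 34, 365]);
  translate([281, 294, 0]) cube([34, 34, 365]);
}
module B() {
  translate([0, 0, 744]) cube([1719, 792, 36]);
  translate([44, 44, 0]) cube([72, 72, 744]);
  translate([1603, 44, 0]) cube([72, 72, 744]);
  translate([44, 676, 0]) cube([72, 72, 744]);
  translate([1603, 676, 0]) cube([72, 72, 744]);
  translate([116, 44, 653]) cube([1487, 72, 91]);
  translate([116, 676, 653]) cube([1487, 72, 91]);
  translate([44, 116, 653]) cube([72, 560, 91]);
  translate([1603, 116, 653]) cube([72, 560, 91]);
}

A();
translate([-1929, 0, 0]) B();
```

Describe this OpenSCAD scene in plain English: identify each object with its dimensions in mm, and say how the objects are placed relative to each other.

A is a four-legged stool. The seat is 315×328 mm, 40 mm thick, top at z = 405 mm. It stands on four square legs, each 34×34 mm in cross-section, from z = 0 to the seat underside, each flush with a corner of the seat.

B is a rectangular dining table. The top is 1719×792×36 mm with its upper surface at z = 780 mm. It stands on four 72×72 mm square legs, each inset 44 mm from the nearest pair of top edges, running from the floor to the underside of the top. Four apron rails, 72 mm thick and 91 mm tall, run between adjacent legs with their top edges flush with the underside of the top and their outer faces flush with the legs' outer faces.

The table is on the floor beside the stool on its −x side.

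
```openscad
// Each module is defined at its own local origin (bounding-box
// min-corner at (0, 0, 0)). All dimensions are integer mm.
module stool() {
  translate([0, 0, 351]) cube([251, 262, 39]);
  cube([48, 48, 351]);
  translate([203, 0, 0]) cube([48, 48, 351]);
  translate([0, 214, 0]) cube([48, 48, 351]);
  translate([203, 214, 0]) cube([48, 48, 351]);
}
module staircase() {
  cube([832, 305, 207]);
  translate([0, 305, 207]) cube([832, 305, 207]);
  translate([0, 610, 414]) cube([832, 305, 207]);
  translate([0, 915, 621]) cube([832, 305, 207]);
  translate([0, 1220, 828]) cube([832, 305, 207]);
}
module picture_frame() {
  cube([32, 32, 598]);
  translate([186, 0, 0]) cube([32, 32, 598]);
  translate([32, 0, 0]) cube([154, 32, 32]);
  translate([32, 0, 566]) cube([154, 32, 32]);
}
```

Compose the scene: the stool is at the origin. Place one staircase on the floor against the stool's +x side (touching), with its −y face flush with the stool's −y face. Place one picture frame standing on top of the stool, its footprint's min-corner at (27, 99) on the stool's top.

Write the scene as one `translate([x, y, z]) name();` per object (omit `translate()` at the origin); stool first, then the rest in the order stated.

stool();
translate([251, 0, 0]) staircase();
translate([27, 99, 390]) picture_frame();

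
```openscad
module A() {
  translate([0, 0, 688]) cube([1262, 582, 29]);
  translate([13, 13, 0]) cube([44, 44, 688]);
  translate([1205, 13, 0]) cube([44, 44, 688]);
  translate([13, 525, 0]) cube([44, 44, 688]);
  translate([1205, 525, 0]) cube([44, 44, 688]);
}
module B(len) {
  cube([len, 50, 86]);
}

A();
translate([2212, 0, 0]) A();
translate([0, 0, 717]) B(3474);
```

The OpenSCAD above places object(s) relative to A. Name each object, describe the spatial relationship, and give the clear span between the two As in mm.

Second table starts at x = 2212; first ends at x = 1262; clear span = 2212 − 1262 = 950 mm.

A is a table. B is a beam. A beam spans the tops of two tables. The clear span between the two tables is 950 mm.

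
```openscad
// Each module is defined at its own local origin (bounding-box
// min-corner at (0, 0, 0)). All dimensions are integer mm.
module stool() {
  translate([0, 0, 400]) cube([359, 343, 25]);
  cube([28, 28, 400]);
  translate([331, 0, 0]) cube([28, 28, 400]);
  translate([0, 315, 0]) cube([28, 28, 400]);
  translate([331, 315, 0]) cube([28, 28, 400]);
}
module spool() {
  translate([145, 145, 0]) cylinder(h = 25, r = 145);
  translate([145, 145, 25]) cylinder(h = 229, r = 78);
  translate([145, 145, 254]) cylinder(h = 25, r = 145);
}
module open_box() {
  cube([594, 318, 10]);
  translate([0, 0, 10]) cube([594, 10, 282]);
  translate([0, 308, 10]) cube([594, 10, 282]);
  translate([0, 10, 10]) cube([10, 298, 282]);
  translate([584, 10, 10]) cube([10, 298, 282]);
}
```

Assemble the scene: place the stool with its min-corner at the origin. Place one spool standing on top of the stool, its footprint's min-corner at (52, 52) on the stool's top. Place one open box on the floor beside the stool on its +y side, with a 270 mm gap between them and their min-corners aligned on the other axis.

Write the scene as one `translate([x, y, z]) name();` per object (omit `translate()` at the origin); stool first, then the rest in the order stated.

stool();
translate([52, 52, 425]) spool();
translate([0, 613, 0]) open_box();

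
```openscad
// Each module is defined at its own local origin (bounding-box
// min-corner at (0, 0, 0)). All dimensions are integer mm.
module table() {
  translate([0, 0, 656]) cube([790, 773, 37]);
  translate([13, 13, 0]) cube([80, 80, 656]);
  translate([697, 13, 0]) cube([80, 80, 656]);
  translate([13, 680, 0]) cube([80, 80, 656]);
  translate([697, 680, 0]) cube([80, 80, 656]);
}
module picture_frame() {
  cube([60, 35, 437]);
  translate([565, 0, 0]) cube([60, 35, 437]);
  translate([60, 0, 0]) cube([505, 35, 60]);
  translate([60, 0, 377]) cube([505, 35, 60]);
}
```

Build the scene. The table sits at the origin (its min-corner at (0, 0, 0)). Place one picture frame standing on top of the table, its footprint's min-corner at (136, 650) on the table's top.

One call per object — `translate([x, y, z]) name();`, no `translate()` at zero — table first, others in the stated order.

table();
translate([136, 650, 693]) picture_frame();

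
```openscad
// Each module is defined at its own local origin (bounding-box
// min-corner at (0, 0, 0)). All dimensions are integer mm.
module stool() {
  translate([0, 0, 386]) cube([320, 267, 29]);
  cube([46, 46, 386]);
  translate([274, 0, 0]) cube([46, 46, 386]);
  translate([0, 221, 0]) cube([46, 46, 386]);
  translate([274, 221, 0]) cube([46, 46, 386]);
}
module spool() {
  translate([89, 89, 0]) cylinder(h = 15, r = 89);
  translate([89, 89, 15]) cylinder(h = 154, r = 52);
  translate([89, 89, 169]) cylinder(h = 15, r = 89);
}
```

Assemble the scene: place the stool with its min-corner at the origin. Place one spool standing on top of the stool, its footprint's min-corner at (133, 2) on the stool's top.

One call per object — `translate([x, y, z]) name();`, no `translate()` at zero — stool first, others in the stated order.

stool();
translate([133, 2, 415]) spool();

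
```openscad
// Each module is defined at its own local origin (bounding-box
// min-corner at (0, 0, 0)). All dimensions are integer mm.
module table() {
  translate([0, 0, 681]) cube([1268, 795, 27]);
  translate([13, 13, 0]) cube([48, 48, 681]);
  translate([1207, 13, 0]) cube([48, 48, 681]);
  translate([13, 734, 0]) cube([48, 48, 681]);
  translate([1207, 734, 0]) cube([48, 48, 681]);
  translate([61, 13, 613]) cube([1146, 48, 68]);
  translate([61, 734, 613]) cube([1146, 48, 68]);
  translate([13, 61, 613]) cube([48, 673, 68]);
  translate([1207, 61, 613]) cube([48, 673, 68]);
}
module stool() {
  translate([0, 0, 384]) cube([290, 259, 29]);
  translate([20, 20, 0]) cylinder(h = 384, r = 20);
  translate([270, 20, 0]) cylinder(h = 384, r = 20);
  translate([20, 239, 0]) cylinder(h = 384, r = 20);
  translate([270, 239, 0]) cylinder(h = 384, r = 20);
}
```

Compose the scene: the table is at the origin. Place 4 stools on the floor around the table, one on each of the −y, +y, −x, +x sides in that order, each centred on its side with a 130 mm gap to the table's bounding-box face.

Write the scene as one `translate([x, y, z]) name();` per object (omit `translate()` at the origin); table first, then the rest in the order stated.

table();
translate([489, -389, 0]) stool();
translate([489, 925, 0]) stool();
translate([-420, 268, 0]) stool();
translate([1398, 268, 0]) stool();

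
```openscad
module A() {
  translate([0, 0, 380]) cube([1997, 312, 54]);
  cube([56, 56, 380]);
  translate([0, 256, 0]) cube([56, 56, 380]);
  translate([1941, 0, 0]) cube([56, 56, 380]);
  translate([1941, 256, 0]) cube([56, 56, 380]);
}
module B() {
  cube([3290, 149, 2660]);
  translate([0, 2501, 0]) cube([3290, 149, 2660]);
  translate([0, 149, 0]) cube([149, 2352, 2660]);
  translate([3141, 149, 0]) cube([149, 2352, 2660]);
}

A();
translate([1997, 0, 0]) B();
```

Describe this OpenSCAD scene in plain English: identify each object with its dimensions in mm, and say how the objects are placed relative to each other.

A is a long wooden bench with a 1997 mm (x) × 312 mm (y) seat, 54 mm thick, its top surface 434 mm above the floor. Four 56 mm square legs at the seat corners, flush with the edges, run from z = 0 to the seat underside.

B is a box-shaped house frame (walls only): outside footprint 3290×2650 mm, wall height 2660 mm, wall thickness 149 mm. The two y-facing walls run the full x-width; the two x-facing walls fit between the inner faces of the y-facing walls.

The house frame is against the bench's +x side, with their −y faces flush.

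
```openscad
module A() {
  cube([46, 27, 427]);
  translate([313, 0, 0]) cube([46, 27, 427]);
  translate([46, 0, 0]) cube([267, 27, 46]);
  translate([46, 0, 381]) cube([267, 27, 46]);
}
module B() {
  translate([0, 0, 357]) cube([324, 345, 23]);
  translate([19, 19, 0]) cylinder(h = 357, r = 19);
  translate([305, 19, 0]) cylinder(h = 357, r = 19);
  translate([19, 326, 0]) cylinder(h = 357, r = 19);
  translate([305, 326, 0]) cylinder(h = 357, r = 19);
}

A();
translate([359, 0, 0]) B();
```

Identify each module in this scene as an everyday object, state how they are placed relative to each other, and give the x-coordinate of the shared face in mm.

The picture frame's +x face and the stool's −x face are both at x = 359 mm.

A is a picture frame. B is a stool. The stool is against the picture frame's +x side, with their −y faces flush. The x-coordinate of the shared face is 359 mm.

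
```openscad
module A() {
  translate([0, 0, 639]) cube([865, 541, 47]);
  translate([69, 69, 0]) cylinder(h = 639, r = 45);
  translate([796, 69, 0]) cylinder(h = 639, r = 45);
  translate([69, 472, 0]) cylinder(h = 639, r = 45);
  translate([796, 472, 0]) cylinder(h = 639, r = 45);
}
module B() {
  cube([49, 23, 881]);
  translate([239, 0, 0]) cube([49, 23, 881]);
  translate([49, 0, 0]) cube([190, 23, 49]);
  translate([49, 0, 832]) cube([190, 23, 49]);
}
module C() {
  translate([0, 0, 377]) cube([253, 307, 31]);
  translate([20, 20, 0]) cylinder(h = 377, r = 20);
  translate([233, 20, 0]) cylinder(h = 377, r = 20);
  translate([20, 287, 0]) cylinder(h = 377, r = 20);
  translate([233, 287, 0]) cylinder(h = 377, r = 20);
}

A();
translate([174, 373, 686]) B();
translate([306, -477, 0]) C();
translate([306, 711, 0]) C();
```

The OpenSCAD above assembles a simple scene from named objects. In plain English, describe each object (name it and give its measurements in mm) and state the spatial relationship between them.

A is a rectangular dining table. The top is 865×541×47 mm with its upper surface at z = 686 mm. It stands on four round legs of 90 mm diameter, each leg's bounding box inset 24 mm from the nearest pair of top edges, running from the floor to the underside of the top.

B is a picture frame with a 190×783 mm rectangular opening (x by z) and a uniform 49 mm border on every side. Frame depth is 23 mm along y. It is built from two vertical stiles running the full outside height and two horizontal rails spanning the gap between the stiles.

C is a four-legged stool. The seat is 253×307 mm, 31 mm thick, top at z = 408 mm. It stands on four round legs, each 40 mm in diameter, from z = 0 to the seat underside, each leg's axis is inset half a diameter from the nearest pair of seat edges (so the leg's bounding box is flush with the corner).

The picture frame is on top of the table. Two stools sit around the table at the −y, +y sides.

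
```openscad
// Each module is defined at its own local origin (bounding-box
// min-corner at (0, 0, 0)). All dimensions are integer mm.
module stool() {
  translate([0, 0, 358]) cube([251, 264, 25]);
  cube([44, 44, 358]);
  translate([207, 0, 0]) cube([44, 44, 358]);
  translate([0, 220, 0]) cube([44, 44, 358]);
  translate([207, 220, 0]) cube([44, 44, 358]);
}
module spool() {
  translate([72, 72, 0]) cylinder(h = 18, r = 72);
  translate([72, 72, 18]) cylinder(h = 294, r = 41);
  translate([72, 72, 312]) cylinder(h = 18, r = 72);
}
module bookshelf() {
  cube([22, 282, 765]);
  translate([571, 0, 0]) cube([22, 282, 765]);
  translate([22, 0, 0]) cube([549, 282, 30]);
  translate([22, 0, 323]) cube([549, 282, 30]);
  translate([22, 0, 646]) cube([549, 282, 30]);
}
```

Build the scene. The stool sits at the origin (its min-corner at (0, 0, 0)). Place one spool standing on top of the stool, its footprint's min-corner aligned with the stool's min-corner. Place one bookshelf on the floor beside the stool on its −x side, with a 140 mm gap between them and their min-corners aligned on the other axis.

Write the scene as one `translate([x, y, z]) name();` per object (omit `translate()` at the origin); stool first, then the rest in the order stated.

stool();
translate([0, 0, 383]) spool();
translate([-733, 0, 0]) bookshelf();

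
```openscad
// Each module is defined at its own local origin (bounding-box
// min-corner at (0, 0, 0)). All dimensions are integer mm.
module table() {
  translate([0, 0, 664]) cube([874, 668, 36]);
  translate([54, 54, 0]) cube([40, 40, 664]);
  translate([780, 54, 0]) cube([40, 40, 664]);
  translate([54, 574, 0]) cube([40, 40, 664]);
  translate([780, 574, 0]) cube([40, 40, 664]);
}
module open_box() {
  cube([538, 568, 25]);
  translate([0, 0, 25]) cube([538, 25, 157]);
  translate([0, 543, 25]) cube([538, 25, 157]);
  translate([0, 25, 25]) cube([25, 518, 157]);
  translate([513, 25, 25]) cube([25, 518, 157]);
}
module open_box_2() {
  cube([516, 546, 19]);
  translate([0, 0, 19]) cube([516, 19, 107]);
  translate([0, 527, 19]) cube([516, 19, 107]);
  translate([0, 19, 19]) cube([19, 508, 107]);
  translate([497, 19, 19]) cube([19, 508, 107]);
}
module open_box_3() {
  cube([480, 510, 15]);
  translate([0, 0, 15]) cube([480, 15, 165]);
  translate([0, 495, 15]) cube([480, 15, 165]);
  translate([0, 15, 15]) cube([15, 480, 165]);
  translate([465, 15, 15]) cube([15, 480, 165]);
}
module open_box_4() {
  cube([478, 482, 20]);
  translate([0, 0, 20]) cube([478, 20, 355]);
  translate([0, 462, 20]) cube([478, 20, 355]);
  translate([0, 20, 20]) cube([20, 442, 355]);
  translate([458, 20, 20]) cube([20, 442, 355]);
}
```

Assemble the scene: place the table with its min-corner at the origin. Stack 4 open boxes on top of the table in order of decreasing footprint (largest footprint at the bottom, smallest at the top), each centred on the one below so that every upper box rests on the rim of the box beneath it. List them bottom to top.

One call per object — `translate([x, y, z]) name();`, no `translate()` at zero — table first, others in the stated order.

table();
translate([168, 50, 700]) open_box();
translate([179, 61, 882]) open_box_2();
translate([197, 79, 1008]) open_box_3();
translate([198, 93, 1188]) open_box_4();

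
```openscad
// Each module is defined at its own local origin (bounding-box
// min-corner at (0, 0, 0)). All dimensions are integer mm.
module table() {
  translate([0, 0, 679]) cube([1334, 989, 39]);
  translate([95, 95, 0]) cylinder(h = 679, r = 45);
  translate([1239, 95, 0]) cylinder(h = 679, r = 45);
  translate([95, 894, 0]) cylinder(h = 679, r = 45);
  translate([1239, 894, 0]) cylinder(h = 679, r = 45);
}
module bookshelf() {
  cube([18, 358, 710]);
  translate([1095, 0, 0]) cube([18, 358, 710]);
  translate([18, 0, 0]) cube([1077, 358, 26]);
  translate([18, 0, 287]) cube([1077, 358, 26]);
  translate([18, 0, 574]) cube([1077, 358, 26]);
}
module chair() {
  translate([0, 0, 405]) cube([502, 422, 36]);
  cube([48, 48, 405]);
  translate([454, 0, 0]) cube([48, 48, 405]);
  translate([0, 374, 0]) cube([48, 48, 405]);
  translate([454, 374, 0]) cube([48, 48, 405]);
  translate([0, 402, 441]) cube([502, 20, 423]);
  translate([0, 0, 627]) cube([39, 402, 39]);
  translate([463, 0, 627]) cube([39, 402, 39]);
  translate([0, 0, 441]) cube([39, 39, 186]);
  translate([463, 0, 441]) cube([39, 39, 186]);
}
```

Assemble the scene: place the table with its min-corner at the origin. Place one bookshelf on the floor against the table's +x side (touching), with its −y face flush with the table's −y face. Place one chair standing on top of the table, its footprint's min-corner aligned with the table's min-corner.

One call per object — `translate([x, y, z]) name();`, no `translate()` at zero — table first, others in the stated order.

table();
translate([1334, 0, 0]) bookshelf();
translate([0, 0, 718]) chair();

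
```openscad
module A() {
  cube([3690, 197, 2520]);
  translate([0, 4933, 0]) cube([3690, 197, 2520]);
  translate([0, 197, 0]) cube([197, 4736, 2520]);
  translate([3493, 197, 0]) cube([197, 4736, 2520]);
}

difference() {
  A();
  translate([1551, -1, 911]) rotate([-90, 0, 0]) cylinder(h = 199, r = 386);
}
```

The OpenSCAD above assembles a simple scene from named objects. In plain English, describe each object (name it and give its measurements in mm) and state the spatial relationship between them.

A is the wall frame of a small rectangular building: four walls, each 2520 mm tall and 197 mm thick, enclosing a footprint 3690 mm (x) by 5130 mm (y) outside-to-outside, with no floor or roof. The front and back walls (the −y and +y sides) span the full width; the two side walls fit between them.

The house frame has a circular hole of radius 386 mm through its front wall, centred at (x = 1551, z = 911).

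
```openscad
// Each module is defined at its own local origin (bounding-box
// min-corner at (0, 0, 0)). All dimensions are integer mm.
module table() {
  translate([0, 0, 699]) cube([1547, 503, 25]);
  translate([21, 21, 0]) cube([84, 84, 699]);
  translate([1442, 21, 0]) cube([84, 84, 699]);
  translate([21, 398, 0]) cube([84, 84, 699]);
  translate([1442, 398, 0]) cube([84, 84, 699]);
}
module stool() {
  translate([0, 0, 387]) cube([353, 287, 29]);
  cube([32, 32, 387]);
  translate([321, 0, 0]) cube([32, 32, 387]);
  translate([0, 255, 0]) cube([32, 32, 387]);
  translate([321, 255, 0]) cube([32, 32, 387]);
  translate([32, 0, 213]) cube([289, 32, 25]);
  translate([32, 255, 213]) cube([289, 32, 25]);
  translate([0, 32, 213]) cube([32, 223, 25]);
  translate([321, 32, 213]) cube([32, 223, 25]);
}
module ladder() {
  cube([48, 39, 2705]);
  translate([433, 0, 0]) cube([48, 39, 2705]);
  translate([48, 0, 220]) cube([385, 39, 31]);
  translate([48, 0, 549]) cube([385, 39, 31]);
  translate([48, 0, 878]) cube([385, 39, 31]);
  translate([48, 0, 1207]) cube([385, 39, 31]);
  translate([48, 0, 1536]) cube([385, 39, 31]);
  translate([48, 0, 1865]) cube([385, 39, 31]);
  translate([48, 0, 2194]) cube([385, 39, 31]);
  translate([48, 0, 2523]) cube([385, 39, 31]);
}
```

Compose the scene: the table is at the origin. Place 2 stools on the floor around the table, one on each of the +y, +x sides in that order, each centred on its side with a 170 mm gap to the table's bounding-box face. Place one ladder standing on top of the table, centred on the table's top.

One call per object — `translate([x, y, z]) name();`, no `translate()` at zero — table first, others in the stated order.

table();
translate([597, 673, 0]) stool();
translate([1717, 108, 0]) stool();
translate([533, 232, 724]) ladder();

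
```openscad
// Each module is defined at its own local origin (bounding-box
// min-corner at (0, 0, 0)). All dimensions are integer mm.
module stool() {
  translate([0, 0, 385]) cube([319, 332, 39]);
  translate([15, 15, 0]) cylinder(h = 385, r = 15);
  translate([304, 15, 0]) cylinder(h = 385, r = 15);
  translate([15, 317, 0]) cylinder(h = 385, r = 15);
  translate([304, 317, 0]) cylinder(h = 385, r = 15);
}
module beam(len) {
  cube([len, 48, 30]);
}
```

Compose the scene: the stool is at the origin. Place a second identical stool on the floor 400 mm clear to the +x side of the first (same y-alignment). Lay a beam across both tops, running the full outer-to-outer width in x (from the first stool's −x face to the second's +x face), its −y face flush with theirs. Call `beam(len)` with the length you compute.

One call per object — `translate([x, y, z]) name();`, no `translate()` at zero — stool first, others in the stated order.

stool();
translate([719, 0, 0]) stool();
translate([0, 0, 424]) beam(1038);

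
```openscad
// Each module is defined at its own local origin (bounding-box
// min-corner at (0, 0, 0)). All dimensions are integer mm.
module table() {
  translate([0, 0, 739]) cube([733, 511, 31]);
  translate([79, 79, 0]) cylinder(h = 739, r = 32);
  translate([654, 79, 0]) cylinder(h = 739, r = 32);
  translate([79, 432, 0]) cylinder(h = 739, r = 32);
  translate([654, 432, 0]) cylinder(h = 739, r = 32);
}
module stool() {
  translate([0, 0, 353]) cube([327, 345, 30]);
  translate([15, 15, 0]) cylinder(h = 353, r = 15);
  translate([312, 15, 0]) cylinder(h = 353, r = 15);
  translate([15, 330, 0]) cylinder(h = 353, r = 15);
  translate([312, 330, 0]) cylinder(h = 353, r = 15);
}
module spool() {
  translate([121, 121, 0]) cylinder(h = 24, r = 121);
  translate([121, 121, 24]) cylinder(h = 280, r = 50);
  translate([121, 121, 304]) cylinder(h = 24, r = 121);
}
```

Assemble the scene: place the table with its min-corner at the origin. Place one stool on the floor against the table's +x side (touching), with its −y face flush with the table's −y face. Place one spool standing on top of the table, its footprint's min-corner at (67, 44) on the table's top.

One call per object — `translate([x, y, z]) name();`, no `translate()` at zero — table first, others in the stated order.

table();
translate([733, 0, 0]) stool();
translate([67, 44, 770]) spool();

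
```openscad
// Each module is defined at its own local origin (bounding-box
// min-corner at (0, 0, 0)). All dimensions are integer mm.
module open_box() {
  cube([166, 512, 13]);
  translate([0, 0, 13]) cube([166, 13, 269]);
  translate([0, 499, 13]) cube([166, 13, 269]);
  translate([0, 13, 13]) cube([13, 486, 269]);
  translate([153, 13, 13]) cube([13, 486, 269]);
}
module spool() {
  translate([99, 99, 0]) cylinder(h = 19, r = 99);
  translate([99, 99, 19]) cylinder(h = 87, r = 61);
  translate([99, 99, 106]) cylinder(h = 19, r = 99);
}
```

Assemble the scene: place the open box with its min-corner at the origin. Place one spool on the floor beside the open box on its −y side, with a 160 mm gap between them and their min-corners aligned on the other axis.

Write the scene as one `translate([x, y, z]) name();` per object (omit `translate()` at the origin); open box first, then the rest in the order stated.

open_box();
translate([0, -358, 0]) spool();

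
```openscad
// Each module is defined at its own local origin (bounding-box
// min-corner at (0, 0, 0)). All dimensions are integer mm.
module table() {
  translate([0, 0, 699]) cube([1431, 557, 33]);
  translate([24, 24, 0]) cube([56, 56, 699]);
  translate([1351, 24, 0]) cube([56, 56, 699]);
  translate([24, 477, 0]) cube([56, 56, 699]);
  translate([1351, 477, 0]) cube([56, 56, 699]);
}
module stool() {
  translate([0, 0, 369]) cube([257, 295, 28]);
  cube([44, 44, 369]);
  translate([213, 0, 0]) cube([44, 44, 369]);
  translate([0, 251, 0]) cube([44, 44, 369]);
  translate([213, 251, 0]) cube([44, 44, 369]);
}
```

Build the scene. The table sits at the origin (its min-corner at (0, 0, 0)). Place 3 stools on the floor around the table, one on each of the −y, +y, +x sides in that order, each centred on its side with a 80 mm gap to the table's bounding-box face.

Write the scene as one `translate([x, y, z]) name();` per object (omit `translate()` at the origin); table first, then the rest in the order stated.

table();
translate([587, -375, 0]) stool();
translate([587, 637, 0]) stool();
translate([1511, 131, 0]) stool();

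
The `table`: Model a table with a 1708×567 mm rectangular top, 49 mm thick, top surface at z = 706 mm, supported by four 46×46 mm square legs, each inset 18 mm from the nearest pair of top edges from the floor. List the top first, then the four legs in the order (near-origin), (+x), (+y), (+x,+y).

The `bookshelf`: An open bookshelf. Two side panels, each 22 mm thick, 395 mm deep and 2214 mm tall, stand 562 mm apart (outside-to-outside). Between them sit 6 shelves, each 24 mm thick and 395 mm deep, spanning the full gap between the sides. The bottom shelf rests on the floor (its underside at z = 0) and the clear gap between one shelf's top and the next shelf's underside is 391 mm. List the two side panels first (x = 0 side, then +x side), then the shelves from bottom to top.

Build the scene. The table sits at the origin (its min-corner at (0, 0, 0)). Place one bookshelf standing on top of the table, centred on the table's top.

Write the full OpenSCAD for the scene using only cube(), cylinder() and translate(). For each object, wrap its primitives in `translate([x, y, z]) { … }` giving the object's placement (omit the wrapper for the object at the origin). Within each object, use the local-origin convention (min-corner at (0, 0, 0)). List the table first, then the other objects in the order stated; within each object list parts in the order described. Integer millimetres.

translate([0, 0, 657]) cube([1708, 567, 49]);
translate([18, 18, 0]) cube([46, 46, 657]);
translate([1644, 18, 0]) cube([46, 46, 657]);
translate([18, 503, 0]) cube([46, 46, 657]);
translate([1644, 503, 0]) cube([46, 46, 657]);
translate([573, 86, 706]) {
  cube([22, 395, 2214]);
  translate([540, 0, 0]) cube([22, 395, 2214]);
  translate([22, 0, 0]) cube([518, 395, 24]);
  translate([22, 0, 415]) cube([518, 395, 24]);
  translate([22, 0, 830]) cube([518, 395, 24]);
  translate([22, 0, 1245]) cube([518, 395, 24]);
  translate([22, 0, 1660]) cube([518, 395, 24]);
  translate([22, 0, 2075]) cube([518, 395, 24]);
}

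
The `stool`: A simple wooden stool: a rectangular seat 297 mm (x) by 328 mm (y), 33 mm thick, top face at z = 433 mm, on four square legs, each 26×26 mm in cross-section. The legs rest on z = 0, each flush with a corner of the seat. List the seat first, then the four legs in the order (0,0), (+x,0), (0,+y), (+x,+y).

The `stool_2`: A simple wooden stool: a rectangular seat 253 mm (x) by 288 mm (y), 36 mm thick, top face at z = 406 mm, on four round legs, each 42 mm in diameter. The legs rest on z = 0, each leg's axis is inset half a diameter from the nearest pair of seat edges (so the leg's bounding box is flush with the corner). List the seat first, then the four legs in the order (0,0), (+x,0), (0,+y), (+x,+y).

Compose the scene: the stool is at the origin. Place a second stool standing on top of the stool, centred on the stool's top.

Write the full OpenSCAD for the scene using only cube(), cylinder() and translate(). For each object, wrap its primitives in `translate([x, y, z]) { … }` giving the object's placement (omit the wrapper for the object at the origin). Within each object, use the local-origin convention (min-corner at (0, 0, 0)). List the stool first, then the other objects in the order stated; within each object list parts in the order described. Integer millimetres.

translate([0, 0, 400]) cube([297, 328, 33]);
cube([26, 26, 400]);
translate([271, 0, 0]) cube([26, 26, 400]);
translate([0, 302, 0]) cube([26, 26, 400]);
translate([271, 302, 0]) cube([26, 26, 400]);
translate([22, 20, 433]) {
  translate([0, 0, 370]) cube([253, 288, 36]);
  translate([21, 21, 0]) cylinder(h = 370, r = 21);
  translate([232, 21, 0]) cylinder(h = 370, r = 21);
  translate([21, 267, 0]) cylinder(h = 370, r = 21);
  translate([232, 267, 0]) cylinder(h = 370, r = 21);
}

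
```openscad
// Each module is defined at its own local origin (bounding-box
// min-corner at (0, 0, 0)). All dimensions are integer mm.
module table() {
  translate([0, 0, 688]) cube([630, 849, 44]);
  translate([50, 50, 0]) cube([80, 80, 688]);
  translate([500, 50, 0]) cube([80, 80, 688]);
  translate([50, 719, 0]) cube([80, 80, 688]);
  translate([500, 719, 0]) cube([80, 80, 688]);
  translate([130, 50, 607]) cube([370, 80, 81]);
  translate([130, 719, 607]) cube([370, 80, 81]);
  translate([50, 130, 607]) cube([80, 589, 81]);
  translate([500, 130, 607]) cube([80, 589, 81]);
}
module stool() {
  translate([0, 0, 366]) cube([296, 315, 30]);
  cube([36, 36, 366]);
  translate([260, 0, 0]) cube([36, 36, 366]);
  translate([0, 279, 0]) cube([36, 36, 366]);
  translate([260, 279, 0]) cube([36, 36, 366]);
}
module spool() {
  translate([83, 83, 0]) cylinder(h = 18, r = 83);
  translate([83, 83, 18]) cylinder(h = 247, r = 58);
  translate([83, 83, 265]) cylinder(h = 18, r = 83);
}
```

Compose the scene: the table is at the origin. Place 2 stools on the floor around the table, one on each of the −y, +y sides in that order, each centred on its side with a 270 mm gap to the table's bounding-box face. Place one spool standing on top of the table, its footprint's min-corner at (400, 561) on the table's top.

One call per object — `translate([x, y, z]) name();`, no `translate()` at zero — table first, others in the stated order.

table();
translate([167, -585, 0]) stool();
translate([167, 1119, 0]) stool();
translate([400, 561, 732]) spool();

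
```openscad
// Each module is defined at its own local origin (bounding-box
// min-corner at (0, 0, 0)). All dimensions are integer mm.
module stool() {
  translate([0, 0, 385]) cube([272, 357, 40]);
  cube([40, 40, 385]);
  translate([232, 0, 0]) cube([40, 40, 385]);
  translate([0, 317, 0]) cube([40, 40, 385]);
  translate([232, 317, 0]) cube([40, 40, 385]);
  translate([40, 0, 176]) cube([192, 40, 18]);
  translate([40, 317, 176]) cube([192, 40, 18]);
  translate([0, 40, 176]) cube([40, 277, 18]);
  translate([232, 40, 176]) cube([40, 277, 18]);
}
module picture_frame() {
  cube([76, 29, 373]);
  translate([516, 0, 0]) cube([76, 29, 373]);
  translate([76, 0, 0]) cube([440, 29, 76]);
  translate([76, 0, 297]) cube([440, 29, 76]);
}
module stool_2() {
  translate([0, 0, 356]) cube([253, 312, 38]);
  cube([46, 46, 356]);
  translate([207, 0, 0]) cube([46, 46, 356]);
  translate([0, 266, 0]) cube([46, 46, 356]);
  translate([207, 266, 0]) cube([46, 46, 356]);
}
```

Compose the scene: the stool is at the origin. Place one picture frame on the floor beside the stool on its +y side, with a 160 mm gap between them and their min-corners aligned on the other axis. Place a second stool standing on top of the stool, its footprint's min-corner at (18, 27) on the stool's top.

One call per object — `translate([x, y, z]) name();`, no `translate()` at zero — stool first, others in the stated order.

stool();
translate([0, 517, 0]) picture_frame();
translate([18, 27, 425]) stool_2();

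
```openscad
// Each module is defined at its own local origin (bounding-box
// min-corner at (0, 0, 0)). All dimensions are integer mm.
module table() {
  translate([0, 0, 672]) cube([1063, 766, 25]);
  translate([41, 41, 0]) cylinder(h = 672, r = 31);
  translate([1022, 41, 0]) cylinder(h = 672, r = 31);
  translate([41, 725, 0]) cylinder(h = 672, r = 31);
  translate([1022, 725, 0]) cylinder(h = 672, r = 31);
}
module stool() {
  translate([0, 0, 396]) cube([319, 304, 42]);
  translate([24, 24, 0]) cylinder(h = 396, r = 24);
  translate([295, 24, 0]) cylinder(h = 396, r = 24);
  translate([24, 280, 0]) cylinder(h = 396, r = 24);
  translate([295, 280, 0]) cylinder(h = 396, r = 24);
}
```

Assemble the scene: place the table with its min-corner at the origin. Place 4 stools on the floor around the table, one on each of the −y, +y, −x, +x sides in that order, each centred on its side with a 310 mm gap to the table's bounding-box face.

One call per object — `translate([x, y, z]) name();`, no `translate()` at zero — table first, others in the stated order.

table();
translate([372, -614, 0]) stool();
translate([372, 1076, 0]) stool();
translate([-629, 231, 0]) stool();
translate([1373, 231, 0]) stool();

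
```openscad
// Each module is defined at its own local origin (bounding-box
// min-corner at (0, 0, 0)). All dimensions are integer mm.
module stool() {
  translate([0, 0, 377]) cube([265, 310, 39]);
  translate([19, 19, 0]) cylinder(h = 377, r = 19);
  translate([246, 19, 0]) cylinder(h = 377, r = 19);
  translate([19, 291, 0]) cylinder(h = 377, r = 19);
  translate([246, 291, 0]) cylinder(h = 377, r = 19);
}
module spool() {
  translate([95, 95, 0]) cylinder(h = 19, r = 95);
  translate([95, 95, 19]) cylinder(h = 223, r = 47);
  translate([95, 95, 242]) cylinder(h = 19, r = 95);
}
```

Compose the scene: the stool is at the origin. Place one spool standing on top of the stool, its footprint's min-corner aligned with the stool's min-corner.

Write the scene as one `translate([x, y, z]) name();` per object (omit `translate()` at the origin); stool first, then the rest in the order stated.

stool();
translate([0, 0, 416]) spool();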